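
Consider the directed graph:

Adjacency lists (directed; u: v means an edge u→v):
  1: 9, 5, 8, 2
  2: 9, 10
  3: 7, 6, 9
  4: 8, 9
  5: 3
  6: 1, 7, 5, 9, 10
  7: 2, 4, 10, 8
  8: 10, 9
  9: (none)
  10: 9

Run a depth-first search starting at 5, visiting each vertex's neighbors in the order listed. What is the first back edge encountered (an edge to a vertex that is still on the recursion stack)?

1→5

DFS from 5 (visiting each vertex's neighbors in the order listed); mark gray on enter, black on exit:
5 gray
  3 gray
    7 gray
      2 gray
        9 gray
        9 black
        10 gray
          10→9: 9 black — skip
        10 black
      2 black
      4 gray
        8 gray
          8→10: 10 black — skip
          8→9: 9 black — skip
        8 black
        4→9: 9 black — skip
      4 black
      7→10: 10 black — skip
      7→8: 8 black — skip
    7 black
    6 gray
      1 gray
        1→9: 9 black — skip
        1→5: 5 is gray → back edge
First back edge: 1 → 5.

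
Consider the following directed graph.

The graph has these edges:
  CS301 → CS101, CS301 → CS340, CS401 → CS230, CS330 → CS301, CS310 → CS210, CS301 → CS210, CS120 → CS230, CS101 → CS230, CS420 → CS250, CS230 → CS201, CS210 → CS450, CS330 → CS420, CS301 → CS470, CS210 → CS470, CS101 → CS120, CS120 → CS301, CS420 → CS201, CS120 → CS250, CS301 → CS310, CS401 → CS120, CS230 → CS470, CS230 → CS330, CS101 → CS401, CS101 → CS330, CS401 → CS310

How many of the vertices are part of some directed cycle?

6

A vertex is on a directed cycle iff it belongs to a strongly connected component of size ≥ 2 (or has a self-loop).
The vertices on cycles are {CS101, CS120, CS230, CS301, CS330, CS401} — 6 in total.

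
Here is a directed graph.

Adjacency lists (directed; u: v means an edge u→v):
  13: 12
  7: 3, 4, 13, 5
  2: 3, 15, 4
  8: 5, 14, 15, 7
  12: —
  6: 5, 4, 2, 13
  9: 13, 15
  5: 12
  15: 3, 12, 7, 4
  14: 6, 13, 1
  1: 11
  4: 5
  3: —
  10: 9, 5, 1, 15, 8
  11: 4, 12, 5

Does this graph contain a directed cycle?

DFS with white/gray/black marking, starting from 5:
5 gray
  12 gray
  12 black
5 black
13 gray
  13→12: 12 black — skip
13 black
7 gray
  3 gray
  3 black
  4 gray
    4→5: 5 black — skip
  4 black
  7→13: 13 black — skip
  7→5: 5 black — skip
7 black
2 gray
  2→3: 3 black — skip
  15 gray
    15→3: 3 black — skip
    15→12: 12 black — skip
    15→7: 7 black — skip
    15→4: 4 black — skip
  15 black
  2→4: 4 black — skip
2 black
8 gray
  8→5: 5 black — skip
  14 gray
    6 gray
      6→5: 5 black — skip
      6→4: 4 black — skip
      6→2: 2 black — skip
      6→13: 13 black — skip
    6 black
    14→13: 13 black — skip
    1 gray
      11 gray
        11→4: 4 black — skip
        11→12: 12 black — skip
        11→5: 5 black — skip
      11 black
    1 black
  14 black
  8→15: 15 black — skip
  8→7: 7 black — skip
8 black
9 gray
  9→13: 13 black — skip
  9→15: 15 black — skip
9 black
10 gray
  10→9: 9 black — skip
  10→5: 5 black — skip
  10→1: 1 black — skip
  10→15: 15 black — skip
  10→8: 8 black — skip
10 black
Every edge goes to a white or black vertex — no back edge, so the graph is acyclic.

No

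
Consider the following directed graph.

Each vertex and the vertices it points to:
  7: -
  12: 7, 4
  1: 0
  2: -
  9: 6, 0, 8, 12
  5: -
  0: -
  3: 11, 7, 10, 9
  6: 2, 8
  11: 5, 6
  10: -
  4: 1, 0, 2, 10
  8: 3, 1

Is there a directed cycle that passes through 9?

Yes

9 is on a cycle iff 9 can reach itself via ≥1 edge.
9 → 8 → 3 → 9 — yes.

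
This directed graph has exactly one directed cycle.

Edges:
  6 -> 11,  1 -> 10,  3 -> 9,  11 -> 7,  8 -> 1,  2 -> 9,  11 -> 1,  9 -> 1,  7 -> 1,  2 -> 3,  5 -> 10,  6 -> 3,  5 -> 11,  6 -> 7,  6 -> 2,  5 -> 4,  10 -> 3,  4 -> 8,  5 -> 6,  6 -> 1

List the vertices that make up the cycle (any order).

1, 3, 9, 10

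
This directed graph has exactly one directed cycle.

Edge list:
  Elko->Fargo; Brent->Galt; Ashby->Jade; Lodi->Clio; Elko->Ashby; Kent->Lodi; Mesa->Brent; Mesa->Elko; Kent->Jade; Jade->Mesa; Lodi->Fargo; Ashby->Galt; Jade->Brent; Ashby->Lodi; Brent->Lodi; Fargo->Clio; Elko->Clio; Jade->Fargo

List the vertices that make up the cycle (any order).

DFS with gray/black marking from Jade:
Jade gray
  Mesa gray
    Brent gray
      Lodi gray
        Fargo gray
          Clio gray
          Clio black
        Fargo black
        Lodi→Clio: Clio black — skip
      Lodi black
      Galt gray
      Galt black
    Brent black
    Elko gray
      Elko→Fargo: Fargo black — skip
      Elko→Clio: Clio black — skip
      Ashby gray
        Ashby→Jade: Jade is gray → back edge
Back edge closes the cycle Jade → Mesa → Elko → Ashby → Jade; its vertices are {Elko, Jade, Mesa, Ashby}.

Elko, Jade, Mesa, Ashby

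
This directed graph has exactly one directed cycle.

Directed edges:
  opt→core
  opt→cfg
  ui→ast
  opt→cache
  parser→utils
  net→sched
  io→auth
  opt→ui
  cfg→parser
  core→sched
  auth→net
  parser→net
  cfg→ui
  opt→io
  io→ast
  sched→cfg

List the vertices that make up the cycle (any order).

DFS with gray/black marking from cfg:
cfg gray
  parser gray
    net gray
      sched gray
        sched→cfg: cfg is gray → back edge
Back edge closes the cycle cfg → parser → net → sched → cfg; its vertices are {cfg, net, sched, parser}.

cfg, net, sched, parser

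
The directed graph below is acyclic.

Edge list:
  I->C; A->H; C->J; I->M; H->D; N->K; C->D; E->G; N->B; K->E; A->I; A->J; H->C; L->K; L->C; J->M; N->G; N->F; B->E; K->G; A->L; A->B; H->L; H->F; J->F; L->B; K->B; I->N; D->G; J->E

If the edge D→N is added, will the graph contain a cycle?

No

Adding D→N creates a cycle iff N can already reach D.
Explore from N: no path reaches D. The graph stays acyclic.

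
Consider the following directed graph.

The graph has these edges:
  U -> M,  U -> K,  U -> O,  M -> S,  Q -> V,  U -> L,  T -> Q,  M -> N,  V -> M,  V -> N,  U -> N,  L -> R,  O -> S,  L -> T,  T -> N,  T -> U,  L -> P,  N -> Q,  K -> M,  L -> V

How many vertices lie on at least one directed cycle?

A vertex is on a directed cycle iff it belongs to a strongly connected component of size ≥ 2 (or has a self-loop).
The vertices on cycles are {L, M, N, Q, T, U, V} — 7 in total.

7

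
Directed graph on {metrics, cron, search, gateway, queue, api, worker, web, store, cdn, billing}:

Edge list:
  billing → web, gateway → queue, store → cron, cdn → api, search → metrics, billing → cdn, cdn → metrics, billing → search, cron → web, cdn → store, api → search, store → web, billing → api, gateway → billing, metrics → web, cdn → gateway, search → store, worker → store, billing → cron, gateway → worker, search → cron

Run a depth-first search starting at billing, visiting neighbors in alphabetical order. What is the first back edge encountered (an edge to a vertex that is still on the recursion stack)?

gateway→billing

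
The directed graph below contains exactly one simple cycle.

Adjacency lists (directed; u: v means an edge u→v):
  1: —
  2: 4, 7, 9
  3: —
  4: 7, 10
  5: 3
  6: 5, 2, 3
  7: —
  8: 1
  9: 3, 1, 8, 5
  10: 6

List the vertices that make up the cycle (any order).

DFS with gray/black marking from 2:
2 gray
  4 gray
    7 gray
    7 black
    10 gray
      6 gray
        5 gray
          3 gray
          3 black
        5 black
        6→2: 2 is gray → back edge
Back edge closes the cycle 2 → 4 → 10 → 6 → 2; its vertices are {2, 4, 6, 10}.

2, 4, 6, 10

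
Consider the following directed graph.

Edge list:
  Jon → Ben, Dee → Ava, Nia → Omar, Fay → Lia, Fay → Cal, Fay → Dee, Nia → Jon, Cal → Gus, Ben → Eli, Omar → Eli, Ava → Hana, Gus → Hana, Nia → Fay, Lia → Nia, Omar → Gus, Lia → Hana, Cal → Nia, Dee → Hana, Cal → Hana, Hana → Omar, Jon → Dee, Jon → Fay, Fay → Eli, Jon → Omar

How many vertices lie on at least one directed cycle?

8

A vertex is on a directed cycle iff it belongs to a strongly connected component of size ≥ 2 (or has a self-loop).
The vertices on cycles are {Cal, Fay, Gus, Jon, Lia, Nia, Hana, Omar} — 8 in total.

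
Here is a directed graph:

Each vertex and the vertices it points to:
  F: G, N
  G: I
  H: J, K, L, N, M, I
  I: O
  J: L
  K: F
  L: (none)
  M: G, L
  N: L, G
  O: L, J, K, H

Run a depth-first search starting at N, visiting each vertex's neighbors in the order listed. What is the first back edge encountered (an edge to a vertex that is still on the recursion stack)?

F->G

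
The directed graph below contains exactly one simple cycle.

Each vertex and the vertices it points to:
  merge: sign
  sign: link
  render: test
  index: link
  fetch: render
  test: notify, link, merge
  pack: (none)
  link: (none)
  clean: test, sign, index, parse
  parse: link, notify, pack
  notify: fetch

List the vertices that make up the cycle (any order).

test, fetch, notify, render

DFS with gray/black marking from test:
test gray
  notify gray
    fetch gray
      render gray
        render→test: test is gray → back edge
Back edge closes the cycle test → notify → fetch → render → test; its vertices are {test, fetch, notify, render}.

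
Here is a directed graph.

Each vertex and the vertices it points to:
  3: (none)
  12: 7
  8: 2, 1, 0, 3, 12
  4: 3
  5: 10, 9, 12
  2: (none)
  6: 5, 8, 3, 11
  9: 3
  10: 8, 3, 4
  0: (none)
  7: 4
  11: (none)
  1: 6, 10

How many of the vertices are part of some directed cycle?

5

A vertex is on a directed cycle iff it belongs to a strongly connected component of size ≥ 2 (or has a self-loop).
The vertices on cycles are {1, 5, 6, 8, 10} — 5 in total.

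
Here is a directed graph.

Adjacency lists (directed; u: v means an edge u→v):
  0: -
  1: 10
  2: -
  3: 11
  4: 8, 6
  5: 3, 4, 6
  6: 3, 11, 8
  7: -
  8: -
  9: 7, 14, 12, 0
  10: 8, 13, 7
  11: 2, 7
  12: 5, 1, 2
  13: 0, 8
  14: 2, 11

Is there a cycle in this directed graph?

No

DFS with white/gray/black marking, starting from 10:
10 gray
  8 gray
  8 black
  13 gray
    0 gray
    0 black
    13→8: 8 black — skip
  13 black
  7 gray
  7 black
10 black
1 gray
  1→10: 10 black — skip
1 black
2 gray
2 black
3 gray
  11 gray
    11→2: 2 black — skip
    11→7: 7 black — skip
  11 black
3 black
4 gray
  4→8: 8 black — skip
  6 gray
    6→3: 3 black — skip
    6→11: 11 black — skip
    6→8: 8 black — skip
  6 black
4 black
5 gray
  5→3: 3 black — skip
  5→4: 4 black — skip
  5→6: 6 black — skip
5 black
9 gray
  9→7: 7 black — skip
  14 gray
    14→2: 2 black — skip
    14→11: 11 black — skip
  14 black
  12 gray
    12→5: 5 black — skip
    12→1: 1 black — skip
    12→2: 2 black — skip
  12 black
  9→0: 0 black — skip
9 black
Every edge goes to a white or black vertex — no back edge, so the graph is acyclic.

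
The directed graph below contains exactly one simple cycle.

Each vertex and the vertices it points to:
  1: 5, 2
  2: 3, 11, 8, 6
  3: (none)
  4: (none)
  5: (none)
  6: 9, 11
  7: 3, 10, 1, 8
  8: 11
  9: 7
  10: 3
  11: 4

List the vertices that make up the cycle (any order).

DFS with gray/black marking from 7:
7 gray
  3 gray
  3 black
  10 gray
    10→3: 3 black — skip
  10 black
  1 gray
    5 gray
    5 black
    2 gray
      2→3: 3 black — skip
      11 gray
        4 gray
        4 black
      11 black
      8 gray
        8→11: 11 black — skip
      8 black
      6 gray
        9 gray
          9→7: 7 is gray → back edge
Back edge closes the cycle 7 → 1 → 2 → 6 → 9 → 7; its vertices are {1, 2, 6, 7, 9}.

1, 2, 6, 7, 9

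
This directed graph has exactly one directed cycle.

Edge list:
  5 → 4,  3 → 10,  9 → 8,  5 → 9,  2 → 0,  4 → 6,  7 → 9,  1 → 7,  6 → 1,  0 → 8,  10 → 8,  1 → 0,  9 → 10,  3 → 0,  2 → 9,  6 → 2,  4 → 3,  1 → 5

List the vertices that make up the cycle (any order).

1, 4, 5, 6

DFS with gray/black marking from 4:
4 gray
  6 gray
    2 gray
      0 gray
        8 gray
        8 black
      0 black
      9 gray
        9→8: 8 black — skip
        10 gray
          10→8: 8 black — skip
        10 black
      9 black
    2 black
    1 gray
      1→0: 0 black — skip
      5 gray
        5→9: 9 black — skip
        5→4: 4 is gray → back edge
Back edge closes the cycle 4 → 6 → 1 → 5 → 4; its vertices are {1, 4, 5, 6}.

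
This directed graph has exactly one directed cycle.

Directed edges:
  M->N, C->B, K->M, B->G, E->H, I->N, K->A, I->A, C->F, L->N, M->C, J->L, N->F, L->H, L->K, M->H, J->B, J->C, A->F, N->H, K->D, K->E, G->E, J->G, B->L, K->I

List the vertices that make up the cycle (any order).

DFS with gray/black marking from B:
B gray
  G gray
    E gray
      H gray
      H black
    E black
  G black
  L gray
    K gray
      M gray
        M→H: H black — skip
        N gray
          N→H: H black — skip
          F gray
          F black
        N black
        C gray
          C→B: B is gray → back edge
Back edge closes the cycle B → L → K → M → C → B; its vertices are {B, C, K, L, M}.

B, C, K, L, M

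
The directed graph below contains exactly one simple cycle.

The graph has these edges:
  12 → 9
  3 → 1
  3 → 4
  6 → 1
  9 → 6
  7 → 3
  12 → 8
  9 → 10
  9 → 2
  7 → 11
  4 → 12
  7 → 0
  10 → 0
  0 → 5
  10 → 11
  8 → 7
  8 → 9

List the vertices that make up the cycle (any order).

DFS with gray/black marking from 12:
12 gray
  8 gray
    7 gray
      11 gray
      11 black
      3 gray
        1 gray
        1 black
        4 gray
          4→12: 12 is gray → back edge
Back edge closes the cycle 12 → 8 → 7 → 3 → 4 → 12; its vertices are {3, 4, 7, 8, 12}.

3, 4, 7, 8, 12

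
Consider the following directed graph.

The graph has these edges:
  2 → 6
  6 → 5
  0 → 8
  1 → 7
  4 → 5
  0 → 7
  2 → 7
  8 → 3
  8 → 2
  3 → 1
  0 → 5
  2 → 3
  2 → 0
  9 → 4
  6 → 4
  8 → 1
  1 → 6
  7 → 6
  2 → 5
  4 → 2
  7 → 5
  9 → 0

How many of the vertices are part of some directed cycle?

8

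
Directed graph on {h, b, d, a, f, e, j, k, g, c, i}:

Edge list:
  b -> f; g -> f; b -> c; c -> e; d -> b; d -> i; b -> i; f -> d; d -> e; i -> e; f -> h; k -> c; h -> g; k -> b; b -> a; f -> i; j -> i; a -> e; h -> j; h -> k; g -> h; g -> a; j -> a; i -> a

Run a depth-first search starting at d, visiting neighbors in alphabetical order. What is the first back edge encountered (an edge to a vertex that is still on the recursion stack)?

f->d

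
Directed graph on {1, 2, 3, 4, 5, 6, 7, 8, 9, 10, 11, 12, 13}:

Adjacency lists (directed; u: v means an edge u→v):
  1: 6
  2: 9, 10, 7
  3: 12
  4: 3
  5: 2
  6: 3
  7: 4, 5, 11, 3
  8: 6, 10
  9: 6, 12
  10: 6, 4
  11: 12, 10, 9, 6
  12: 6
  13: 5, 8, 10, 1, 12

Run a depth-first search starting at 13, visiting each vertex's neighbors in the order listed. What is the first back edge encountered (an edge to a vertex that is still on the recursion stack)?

DFS from 13 (visiting each vertex's neighbors in the order listed); mark gray on enter, black on exit:
13 gray
  5 gray
    2 gray
      9 gray
        6 gray
          3 gray
            12 gray
              12→6: 6 is gray → back edge
First back edge: 12 → 6.

12->6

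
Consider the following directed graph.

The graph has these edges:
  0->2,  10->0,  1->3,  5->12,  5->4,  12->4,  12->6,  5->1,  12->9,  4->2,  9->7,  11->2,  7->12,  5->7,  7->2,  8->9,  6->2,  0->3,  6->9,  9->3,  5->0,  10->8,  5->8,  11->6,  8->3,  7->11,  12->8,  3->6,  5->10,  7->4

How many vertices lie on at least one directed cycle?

7

A vertex is on a directed cycle iff it belongs to a strongly connected component of size ≥ 2 (or has a self-loop).
The vertices on cycles are {3, 6, 7, 8, 9, 11, 12} — 7 in total.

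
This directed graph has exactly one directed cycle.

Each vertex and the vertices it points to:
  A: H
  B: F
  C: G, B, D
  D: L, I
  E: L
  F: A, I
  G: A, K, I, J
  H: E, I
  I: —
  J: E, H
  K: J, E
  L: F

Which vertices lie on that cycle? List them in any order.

DFS with gray/black marking from L:
L gray
  F gray
    A gray
      H gray
        E gray
          E→L: L is gray → back edge
Back edge closes the cycle L → F → A → H → E → L; its vertices are {A, E, F, H, L}.

A, E, F, H, L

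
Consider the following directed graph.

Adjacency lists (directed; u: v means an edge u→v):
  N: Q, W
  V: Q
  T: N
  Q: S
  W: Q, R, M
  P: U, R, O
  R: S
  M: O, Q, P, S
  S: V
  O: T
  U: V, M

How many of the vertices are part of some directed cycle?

A vertex is on a directed cycle iff it belongs to a strongly connected component of size ≥ 2 (or has a self-loop).
The vertices on cycles are {M, N, O, P, Q, S, T, U, V, W} — 10 in total.

10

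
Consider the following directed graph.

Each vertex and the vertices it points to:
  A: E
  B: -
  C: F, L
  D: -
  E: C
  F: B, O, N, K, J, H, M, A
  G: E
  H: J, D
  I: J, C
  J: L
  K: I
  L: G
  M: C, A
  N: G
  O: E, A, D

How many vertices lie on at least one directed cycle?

13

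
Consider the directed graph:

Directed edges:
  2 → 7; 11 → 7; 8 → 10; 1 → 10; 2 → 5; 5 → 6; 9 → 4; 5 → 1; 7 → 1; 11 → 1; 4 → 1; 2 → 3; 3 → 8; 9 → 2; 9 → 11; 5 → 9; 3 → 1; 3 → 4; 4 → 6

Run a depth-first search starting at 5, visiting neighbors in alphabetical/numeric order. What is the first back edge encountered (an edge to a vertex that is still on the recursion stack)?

DFS from 5 (visiting neighbors in alphabetical/numeric order); mark gray on enter, black on exit:
5 gray
  1 gray
    10 gray
    10 black
  1 black
  6 gray
  6 black
  9 gray
    2 gray
      3 gray
        3→1: 1 black — skip
        4 gray
          4→1: 1 black — skip
          4→6: 6 black — skip
        4 black
        8 gray
          8→10: 10 black — skip
        8 black
      3 black
      2→5: 5 is gray → back edge
First back edge: 2 → 5.

2->5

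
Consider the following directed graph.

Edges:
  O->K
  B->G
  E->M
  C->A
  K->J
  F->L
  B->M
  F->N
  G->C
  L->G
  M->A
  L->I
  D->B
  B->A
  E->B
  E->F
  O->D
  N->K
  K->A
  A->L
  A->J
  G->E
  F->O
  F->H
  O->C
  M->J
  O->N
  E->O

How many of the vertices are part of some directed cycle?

A vertex is on a directed cycle iff it belongs to a strongly connected component of size ≥ 2 (or has a self-loop).
The vertices on cycles are {A, B, C, D, E, F, G, K, L, M, N, O} — 12 in total.

12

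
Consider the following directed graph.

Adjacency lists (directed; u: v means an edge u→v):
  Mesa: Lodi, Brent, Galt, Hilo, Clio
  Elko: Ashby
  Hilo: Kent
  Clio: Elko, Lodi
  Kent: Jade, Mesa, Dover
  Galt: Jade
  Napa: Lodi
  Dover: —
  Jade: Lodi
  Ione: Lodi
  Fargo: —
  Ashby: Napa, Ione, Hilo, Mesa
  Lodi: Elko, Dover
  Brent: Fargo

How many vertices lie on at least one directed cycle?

11

A vertex is on a directed cycle iff it belongs to a strongly connected component of size ≥ 2 (or has a self-loop).
The vertices on cycles are {Clio, Elko, Galt, Hilo, Ione, Jade, Kent, Lodi, Mesa, Napa, Ashby} — 11 in total.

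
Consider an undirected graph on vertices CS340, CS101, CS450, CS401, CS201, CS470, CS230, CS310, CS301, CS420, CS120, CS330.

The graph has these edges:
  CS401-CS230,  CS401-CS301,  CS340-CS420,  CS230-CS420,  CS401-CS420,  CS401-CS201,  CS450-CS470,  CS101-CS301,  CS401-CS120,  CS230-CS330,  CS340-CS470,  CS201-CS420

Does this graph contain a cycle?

Yes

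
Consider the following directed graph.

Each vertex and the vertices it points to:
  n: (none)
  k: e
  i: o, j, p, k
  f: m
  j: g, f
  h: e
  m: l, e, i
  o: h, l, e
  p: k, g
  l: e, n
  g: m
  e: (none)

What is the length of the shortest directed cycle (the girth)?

4

For each vertex v, BFS finds the shortest path from v back to v.
The shortest such closed walk is m → i → p → g → m, length 4.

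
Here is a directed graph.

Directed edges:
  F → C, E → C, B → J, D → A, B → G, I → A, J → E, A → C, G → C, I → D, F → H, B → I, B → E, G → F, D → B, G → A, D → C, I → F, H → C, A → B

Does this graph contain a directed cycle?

DFS with white/gray/black marking, starting from G:
G gray
  F gray
    H gray
      C gray
      C black
    H black
    F→C: C black — skip
  F black
  A gray
    A→C: C black — skip
    B gray
      E gray
        E→C: C black — skip
      E black
      I gray
        D gray
          D→B: B is gray → back edge
Back edge found, so a cycle exists: B → I → D → B.

Yes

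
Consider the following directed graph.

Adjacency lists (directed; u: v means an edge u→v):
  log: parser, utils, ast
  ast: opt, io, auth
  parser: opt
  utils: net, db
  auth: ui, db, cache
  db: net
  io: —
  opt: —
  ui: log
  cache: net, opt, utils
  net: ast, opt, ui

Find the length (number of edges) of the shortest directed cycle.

4

For each vertex v, BFS finds the shortest path from v back to v.
The shortest such closed walk is log → utils → net → ui → log, length 4.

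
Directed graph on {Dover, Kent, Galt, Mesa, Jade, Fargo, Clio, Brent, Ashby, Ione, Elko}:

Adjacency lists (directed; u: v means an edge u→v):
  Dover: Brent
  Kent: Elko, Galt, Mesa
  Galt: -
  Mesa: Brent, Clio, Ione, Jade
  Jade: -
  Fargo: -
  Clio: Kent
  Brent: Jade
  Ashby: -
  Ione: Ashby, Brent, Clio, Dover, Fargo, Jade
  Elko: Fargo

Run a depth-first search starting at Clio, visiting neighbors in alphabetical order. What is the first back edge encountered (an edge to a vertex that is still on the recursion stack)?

DFS from Clio (visiting neighbors in alphabetical order); mark gray on enter, black on exit:
Clio gray
  Kent gray
    Elko gray
      Fargo gray
      Fargo black
    Elko black
    Galt gray
    Galt black
    Mesa gray
      Brent gray
        Jade gray
        Jade black
      Brent black
      Mesa→Clio: Clio is gray → back edge
First back edge: Mesa → Clio.

Mesa→Clio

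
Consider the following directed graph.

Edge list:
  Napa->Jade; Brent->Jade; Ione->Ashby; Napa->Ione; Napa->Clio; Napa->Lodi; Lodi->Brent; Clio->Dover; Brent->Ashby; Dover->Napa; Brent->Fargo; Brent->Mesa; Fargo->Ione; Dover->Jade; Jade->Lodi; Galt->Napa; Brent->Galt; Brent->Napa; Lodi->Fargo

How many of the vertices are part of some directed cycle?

7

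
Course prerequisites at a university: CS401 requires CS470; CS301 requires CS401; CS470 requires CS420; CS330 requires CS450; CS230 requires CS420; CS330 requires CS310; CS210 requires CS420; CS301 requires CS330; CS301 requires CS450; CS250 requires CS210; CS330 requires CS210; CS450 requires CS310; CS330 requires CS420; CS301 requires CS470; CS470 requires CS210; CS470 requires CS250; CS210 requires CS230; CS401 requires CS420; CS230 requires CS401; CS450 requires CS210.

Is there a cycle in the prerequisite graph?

DFS with white/gray/black marking, starting from CS330:
CS330 gray
  CS210 gray
    CS420 gray
    CS420 black
    CS230 gray
      CS401 gray
        CS470 gray
          CS470→CS210: CS210 is gray → back edge
Back edge found, so a cycle exists: CS210 → CS230 → CS401 → CS470 → CS210.

Yes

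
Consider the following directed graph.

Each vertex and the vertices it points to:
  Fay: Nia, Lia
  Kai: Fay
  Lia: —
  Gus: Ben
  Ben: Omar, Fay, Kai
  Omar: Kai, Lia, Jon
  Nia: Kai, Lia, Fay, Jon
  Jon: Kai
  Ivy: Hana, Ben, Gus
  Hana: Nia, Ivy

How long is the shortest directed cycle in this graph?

For each vertex v, BFS finds the shortest path from v back to v.
The shortest such closed walk is Hana → Ivy → Hana, length 2.

2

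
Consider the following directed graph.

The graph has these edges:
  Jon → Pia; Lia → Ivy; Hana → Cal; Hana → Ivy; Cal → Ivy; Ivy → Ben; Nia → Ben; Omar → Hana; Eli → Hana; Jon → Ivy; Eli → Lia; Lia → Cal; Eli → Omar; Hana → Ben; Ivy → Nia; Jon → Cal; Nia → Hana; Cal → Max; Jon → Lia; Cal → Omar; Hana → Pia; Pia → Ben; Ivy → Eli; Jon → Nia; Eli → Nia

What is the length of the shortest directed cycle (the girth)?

For each vertex v, BFS finds the shortest path from v back to v.
The shortest such closed walk is Lia → Ivy → Eli → Lia, length 3.

3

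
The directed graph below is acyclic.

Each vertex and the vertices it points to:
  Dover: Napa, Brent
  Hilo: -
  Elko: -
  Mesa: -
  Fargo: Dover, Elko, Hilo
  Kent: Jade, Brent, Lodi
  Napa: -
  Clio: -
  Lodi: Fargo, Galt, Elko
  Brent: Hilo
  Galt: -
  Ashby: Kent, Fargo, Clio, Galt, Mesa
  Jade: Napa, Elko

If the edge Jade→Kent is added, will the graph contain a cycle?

Yes

Adding Jade→Kent creates a cycle iff Kent can already reach Jade.
Path from Kent: Kent → Jade.
So Kent → … → Jade → Kent is a cycle.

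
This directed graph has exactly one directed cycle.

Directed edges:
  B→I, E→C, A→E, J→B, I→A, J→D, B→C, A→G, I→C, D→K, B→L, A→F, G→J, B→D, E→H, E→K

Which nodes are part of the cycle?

DFS with gray/black marking from J:
J gray
  D gray
    K gray
    K black
  D black
  B gray
    L gray
    L black
    B→D: D black — skip
    I gray
      C gray
      C black
      A gray
        E gray
          H gray
          H black
          E→C: C black — skip
          E→K: K black — skip
        E black
        F gray
        F black
        G gray
          G→J: J is gray → back edge
Back edge closes the cycle J → B → I → A → G → J; its vertices are {A, B, G, I, J}.

A, B, G, I, J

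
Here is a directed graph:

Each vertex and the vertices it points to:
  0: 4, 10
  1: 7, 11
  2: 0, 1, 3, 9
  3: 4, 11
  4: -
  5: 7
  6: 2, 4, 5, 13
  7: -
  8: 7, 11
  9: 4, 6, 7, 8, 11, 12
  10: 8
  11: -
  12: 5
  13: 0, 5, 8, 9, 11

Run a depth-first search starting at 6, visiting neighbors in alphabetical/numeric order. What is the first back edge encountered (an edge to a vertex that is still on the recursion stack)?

DFS from 6 (visiting neighbors in alphabetical/numeric order); mark gray on enter, black on exit:
6 gray
  2 gray
    0 gray
      4 gray
      4 black
      10 gray
        8 gray
          7 gray
          7 black
          11 gray
          11 black
        8 black
      10 black
    0 black
    1 gray
      1→7: 7 black — skip
      1→11: 11 black — skip
    1 black
    3 gray
      3→4: 4 black — skip
      3→11: 11 black — skip
    3 black
    9 gray
      9→4: 4 black — skip
      9→6: 6 is gray → back edge
First back edge: 9 → 6.

9->6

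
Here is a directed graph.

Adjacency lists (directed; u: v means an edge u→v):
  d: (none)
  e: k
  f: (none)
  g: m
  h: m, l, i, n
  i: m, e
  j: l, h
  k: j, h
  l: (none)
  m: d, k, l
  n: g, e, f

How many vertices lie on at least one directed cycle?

A vertex is on a directed cycle iff it belongs to a strongly connected component of size ≥ 2 (or has a self-loop).
The vertices on cycles are {e, g, h, i, j, k, m, n} — 8 in total.

8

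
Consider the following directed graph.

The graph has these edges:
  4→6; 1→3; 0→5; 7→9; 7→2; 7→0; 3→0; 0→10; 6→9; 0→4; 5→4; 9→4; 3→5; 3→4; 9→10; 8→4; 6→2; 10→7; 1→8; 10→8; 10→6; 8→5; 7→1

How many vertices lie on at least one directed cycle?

10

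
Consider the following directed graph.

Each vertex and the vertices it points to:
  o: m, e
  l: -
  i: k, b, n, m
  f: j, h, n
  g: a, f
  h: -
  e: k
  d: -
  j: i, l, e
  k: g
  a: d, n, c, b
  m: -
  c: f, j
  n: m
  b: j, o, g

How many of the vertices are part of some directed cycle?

A vertex is on a directed cycle iff it belongs to a strongly connected component of size ≥ 2 (or has a self-loop).
The vertices on cycles are {a, b, c, e, f, g, i, j, k, o} — 10 in total.

10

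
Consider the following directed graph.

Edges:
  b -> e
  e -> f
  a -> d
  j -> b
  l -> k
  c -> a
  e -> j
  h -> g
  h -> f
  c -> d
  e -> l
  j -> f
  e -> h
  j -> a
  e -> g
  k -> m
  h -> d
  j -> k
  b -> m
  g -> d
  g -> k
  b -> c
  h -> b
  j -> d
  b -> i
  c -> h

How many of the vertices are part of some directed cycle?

5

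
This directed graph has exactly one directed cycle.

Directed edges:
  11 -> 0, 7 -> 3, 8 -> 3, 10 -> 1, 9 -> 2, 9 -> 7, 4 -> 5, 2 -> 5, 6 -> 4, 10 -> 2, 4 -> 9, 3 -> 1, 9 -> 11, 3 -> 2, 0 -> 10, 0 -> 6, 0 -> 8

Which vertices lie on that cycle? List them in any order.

0, 4, 6, 9, 11

DFS with gray/black marking from 9:
9 gray
  7 gray
    3 gray
      2 gray
        5 gray
        5 black
      2 black
      1 gray
      1 black
    3 black
  7 black
  9→2: 2 black — skip
  11 gray
    0 gray
      6 gray
        4 gray
          4→9: 9 is gray → back edge
Back edge closes the cycle 9 → 11 → 0 → 6 → 4 → 9; its vertices are {0, 4, 6, 9, 11}.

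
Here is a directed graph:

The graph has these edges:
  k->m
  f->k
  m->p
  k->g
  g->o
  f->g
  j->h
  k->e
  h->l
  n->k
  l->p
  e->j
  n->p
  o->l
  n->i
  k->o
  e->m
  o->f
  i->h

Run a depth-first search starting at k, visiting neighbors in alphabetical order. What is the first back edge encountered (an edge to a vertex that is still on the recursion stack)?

f→g

DFS from k (visiting neighbors in alphabetical order); mark gray on enter, black on exit:
k gray
  e gray
    j gray
      h gray
        l gray
          p gray
          p black
        l black
      h black
    j black
    m gray
      m→p: p black — skip
    m black
  e black
  g gray
    o gray
      f gray
        f→g: g is gray → back edge
First back edge: f → g.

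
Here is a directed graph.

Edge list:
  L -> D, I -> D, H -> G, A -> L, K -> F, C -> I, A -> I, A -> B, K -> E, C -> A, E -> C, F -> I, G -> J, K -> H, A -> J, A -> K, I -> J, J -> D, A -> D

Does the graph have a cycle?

Yes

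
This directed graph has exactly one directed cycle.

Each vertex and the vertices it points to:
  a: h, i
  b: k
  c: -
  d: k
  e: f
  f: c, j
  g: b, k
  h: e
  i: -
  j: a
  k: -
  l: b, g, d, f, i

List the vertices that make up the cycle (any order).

a, e, f, h, j

DFS with gray/black marking from f:
f gray
  c gray
  c black
  j gray
    a gray
      h gray
        e gray
          e→f: f is gray → back edge
Back edge closes the cycle f → j → a → h → e → f; its vertices are {a, e, f, h, j}.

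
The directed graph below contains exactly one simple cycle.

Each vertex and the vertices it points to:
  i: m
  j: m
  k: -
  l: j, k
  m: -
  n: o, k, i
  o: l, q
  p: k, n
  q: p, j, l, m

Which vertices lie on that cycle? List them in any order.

n, o, p, q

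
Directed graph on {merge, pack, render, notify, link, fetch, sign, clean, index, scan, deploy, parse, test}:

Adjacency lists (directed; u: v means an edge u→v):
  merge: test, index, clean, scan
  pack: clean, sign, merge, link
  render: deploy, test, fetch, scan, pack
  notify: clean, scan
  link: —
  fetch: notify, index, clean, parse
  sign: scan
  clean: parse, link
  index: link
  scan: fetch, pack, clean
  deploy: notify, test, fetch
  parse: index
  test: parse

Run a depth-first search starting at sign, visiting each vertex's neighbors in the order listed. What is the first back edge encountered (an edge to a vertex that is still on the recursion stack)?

DFS from sign (visiting each vertex's neighbors in the order listed); mark gray on enter, black on exit:
sign gray
  scan gray
    fetch gray
      notify gray
        clean gray
          parse gray
            index gray
              link gray
              link black
            index black
          parse black
          clean→link: link black — skip
        clean black
        notify→scan: scan is gray → back edge
First back edge: notify → scan.

notify→scan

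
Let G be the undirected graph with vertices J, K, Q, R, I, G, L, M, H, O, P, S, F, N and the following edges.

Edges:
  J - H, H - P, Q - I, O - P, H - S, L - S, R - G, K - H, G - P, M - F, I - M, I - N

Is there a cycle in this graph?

DFS, tracking each vertex's parent; an edge to a visited non-parent vertex closes a cycle.
Start from P:
visit P (parent –)
  visit H (parent P)
    visit J (parent H)
      J–H: parent, skip
    visit K (parent H)
      K–H: parent, skip
    H–P: parent, skip
    visit S (parent H)
      S–H: parent, skip
      visit L (parent S)
        L–S: parent, skip
  visit G (parent P)
    visit R (parent G)
      R–G: parent, skip
    G–P: parent, skip
  visit O (parent P)
    O–P: parent, skip
visit Q (parent –)
  visit I (parent Q)
    I–Q: parent, skip
    visit M (parent I)
      visit F (parent M)
        F–M: parent, skip
      M–I: parent, skip
    visit N (parent I)
      N–I: parent, skip
No non-parent visited neighbor found — the graph is a forest.

No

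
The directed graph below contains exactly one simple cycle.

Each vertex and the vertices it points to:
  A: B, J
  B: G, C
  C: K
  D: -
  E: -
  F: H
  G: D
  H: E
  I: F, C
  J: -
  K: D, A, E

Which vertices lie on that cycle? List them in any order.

DFS with gray/black marking from C:
C gray
  K gray
    D gray
    D black
    A gray
      B gray
        G gray
          G→D: D black — skip
        G black
        B→C: C is gray → back edge
Back edge closes the cycle C → K → A → B → C; its vertices are {A, B, C, K}.

A, B, C, K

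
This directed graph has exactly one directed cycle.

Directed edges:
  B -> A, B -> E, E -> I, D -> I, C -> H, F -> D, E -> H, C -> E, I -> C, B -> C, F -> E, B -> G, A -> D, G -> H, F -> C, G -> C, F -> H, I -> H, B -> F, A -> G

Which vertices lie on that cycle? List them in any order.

C, E, I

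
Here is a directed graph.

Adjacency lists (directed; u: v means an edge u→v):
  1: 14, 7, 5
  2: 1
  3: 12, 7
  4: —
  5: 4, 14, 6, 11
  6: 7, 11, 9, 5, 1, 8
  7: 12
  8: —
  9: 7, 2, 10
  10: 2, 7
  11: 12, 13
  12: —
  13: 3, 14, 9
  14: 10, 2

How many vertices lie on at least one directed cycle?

A vertex is on a directed cycle iff it belongs to a strongly connected component of size ≥ 2 (or has a self-loop).
The vertices on cycles are {1, 2, 5, 6, 9, 10, 11, 13, 14} — 9 in total.

9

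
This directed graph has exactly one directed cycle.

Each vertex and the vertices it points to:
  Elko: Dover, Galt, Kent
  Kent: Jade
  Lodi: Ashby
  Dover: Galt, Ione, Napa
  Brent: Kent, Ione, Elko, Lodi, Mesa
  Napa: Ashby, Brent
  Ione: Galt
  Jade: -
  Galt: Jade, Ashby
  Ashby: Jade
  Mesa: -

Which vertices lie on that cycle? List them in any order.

DFS with gray/black marking from Napa:
Napa gray
  Ashby gray
    Jade gray
    Jade black
  Ashby black
  Brent gray
    Kent gray
      Kent→Jade: Jade black — skip
    Kent black
    Ione gray
      Galt gray
        Galt→Jade: Jade black — skip
        Galt→Ashby: Ashby black — skip
      Galt black
    Ione black
    Elko gray
      Dover gray
        Dover→Galt: Galt black — skip
        Dover→Ione: Ione black — skip
        Dover→Napa: Napa is gray → back edge
Back edge closes the cycle Napa → Brent → Elko → Dover → Napa; its vertices are {Elko, Napa, Brent, Dover}.

Elko, Napa, Brent, Dover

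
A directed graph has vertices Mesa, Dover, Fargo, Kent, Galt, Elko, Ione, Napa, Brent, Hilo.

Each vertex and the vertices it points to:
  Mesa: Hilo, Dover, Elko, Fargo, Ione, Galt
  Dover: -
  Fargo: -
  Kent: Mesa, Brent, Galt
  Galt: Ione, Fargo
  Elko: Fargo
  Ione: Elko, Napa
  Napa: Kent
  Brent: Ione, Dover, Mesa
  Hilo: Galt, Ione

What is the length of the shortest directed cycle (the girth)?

For each vertex v, BFS finds the shortest path from v back to v.
The shortest such closed walk is Napa → Kent → Galt → Ione → Napa, length 4.

4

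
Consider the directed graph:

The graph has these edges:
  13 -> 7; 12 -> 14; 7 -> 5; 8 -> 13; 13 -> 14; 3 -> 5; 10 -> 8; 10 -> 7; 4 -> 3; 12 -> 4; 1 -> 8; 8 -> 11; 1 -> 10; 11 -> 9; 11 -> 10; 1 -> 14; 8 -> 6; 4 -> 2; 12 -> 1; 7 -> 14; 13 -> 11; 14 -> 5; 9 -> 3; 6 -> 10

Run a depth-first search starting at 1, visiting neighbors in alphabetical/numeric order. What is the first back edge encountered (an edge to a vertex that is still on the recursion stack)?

10→8

DFS from 1 (visiting neighbors in alphabetical/numeric order); mark gray on enter, black on exit:
1 gray
  8 gray
    6 gray
      10 gray
        7 gray
          5 gray
          5 black
          14 gray
            14→5: 5 black — skip
          14 black
        7 black
        10→8: 8 is gray → back edge
First back edge: 10 → 8.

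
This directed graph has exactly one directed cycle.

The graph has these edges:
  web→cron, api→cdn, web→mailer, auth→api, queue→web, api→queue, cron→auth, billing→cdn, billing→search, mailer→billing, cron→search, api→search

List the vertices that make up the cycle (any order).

api, web, auth, cron, queue

DFS with gray/black marking from web:
web gray
  mailer gray
    billing gray
      search gray
      search black
      cdn gray
      cdn black
    billing black
  mailer black
  cron gray
    auth gray
      api gray
        queue gray
          queue→web: web is gray → back edge
Back edge closes the cycle web → cron → auth → api → queue → web; its vertices are {api, web, auth, cron, queue}.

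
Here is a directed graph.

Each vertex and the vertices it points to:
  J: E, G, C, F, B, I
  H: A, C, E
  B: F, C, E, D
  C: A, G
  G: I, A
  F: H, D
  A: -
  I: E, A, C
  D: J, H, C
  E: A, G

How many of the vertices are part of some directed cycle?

8

A vertex is on a directed cycle iff it belongs to a strongly connected component of size ≥ 2 (or has a self-loop).
The vertices on cycles are {B, C, D, E, F, G, I, J} — 8 in total.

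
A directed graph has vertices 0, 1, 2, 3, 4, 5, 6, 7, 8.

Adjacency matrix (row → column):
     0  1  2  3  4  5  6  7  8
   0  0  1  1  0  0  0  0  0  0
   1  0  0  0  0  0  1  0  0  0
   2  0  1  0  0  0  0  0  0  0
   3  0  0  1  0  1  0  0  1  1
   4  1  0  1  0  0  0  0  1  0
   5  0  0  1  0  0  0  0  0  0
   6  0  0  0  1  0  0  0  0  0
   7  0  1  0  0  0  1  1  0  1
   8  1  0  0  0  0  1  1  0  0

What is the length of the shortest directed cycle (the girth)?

For each vertex v, BFS finds the shortest path from v back to v.
The shortest such closed walk is 3 → 8 → 6 → 3, length 3.

3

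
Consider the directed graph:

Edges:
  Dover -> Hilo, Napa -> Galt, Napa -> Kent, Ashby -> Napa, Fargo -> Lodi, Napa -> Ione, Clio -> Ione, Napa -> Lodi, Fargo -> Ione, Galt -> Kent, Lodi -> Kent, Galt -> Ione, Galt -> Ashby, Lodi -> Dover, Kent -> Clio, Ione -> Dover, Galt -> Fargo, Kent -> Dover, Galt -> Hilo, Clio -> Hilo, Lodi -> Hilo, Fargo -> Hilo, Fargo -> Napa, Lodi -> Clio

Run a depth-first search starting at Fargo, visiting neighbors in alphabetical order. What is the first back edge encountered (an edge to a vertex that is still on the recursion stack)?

DFS from Fargo (visiting neighbors in alphabetical order); mark gray on enter, black on exit:
Fargo gray
  Hilo gray
  Hilo black
  Ione gray
    Dover gray
      Dover→Hilo: Hilo black — skip
    Dover black
  Ione black
  Lodi gray
    Clio gray
      Clio→Hilo: Hilo black — skip
      Clio→Ione: Ione black — skip
    Clio black
    Lodi→Dover: Dover black — skip
    Lodi→Hilo: Hilo black — skip
    Kent gray
      Kent→Clio: Clio black — skip
      Kent→Dover: Dover black — skip
    Kent black
  Lodi black
  Napa gray
    Galt gray
      Ashby gray
        Ashby→Napa: Napa is gray → back edge
First back edge: Ashby → Napa.

Ashby->Napa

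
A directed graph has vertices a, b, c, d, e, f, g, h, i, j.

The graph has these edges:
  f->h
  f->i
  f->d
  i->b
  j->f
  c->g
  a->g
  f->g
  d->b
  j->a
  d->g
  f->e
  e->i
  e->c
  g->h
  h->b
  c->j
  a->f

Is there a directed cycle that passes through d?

No

d lies on a cycle iff there is a path from d back to itself.
Exploring from d, it never reaches itself; equivalently, its strongly connected component is a singleton.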